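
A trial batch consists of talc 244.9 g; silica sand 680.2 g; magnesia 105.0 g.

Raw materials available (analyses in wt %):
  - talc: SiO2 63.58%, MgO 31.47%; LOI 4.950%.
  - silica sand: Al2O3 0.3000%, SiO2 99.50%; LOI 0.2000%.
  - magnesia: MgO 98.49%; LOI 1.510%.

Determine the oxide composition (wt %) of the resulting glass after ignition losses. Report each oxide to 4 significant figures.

Glass mass = 1015 g (batch 1030 − LOI 15.07).
Composition: Al2O3 0.2010%, SiO2 82.02%, MgO 17.78%

Each numeric step carries exact precision from start to finish; intermediates are printed, rounded to four significant figures, in the working. A single rounding produces every reported result. All derived quantities, including net glass mass, totals, three oxide percentages, yield, LOI, are recomputed starting from the weights on 1015 g of glass in full precision, exactly as shown in problem or answer.
Oxide-by-oxide delivered mass:
  Al2O3: 680.2·0.003000 = 2.041 g
  SiO2: 244.9·0.6358 + 680.2·0.9950 = 832.5 g
  MgO: 244.9·0.3147 + 105.0·0.9849 = 180.5 g
LOI: 244.9·0.04950 + 680.2·0.002000 + 105.0·0.01510 = 15.07 g
Net of LOI, the glass mass = 1030 − 15.07 = 1015 g (consistent with Σ oxide mass)
wt % = 100 × oxide mass / glass mass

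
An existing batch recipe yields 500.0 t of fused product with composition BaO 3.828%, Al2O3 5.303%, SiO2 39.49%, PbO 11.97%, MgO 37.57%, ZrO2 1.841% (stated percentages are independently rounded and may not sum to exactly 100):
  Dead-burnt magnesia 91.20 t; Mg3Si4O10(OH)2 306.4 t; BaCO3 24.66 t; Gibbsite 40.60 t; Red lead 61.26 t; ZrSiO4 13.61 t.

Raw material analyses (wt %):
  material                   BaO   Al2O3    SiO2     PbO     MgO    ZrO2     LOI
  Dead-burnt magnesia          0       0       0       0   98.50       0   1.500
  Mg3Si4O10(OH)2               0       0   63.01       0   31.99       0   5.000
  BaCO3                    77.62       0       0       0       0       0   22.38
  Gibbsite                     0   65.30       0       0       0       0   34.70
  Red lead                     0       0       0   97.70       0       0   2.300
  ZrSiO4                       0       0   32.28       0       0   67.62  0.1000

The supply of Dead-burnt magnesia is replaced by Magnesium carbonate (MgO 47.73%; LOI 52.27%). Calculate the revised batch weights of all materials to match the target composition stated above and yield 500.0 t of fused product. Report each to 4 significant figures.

All internal work carries full float precision all the way through — working values are printed, rounded to 4 significant figures, at each printed step; each reported figure includes exactly one rounding — derived quantities, which include glass mass, six oxide percentages, totals, the yield, ignition loss, are re-derived at exact precision, as quoted within the problem or the answer, using the weight values at 500.0 t of glass.
Per-oxide target masses for 500.0 t fused product:
  BaO: 3.828% × 500.0 = 19.14 t
  Al2O3: 5.303% × 500.0 = 26.52 t
  SiO2: 39.49% × 500.0 = 197.4 t
  PbO: 11.97% × 500.0 = 59.85 t
  MgO: 37.57% × 500.0 = 187.8 t
  ZrO2: 1.841% × 500.0 = 9.205 t
Mass-balance tally per oxide from the weights as reported, relative to the basis at hand (summed amounts equal target values modulo rounding of the values):
  BaO: 24.66·0.7762 = 19.14 t (target 19.14 t)
  Al2O3: 40.60·0.6530 = 26.51 t (target 26.52 t)
  SiO2: 306.4·0.6301 + 13.61·0.3228 = 197.5 t (target 197.4 t)
  PbO: 61.26·0.9770 = 59.85 t (target 59.85 t)
  MgO: 188.2·0.4773 + 306.4·0.3199 = 187.8 t (target 187.8 t)
  ZrO2: 13.61·0.6762 = 9.203 t (target 9.205 t)
Mass balance on the glass: Σ batch − LOI loss = 500.0 t (per-oxide target masses sum to 500.0 t; basis as stated: 500.0 t — differing by rounding only).
Adding the batch up: Σ batch = 634.7 t; loss to ignition Σ batch·LOI = 134.7 t; yield: glass divided by total = 78.77%.

Revised batch per 500.0 t fused product:
  Magnesium carbonate: 188.2 t
  Mg3Si4O10(OH)2: 306.4 t
  BaCO3: 24.66 t
  Gibbsite: 40.60 t
  Red lead: 61.26 t
  ZrSiO4: 13.61 t
Total batch = 634.7 t; LOI loss = 134.7 t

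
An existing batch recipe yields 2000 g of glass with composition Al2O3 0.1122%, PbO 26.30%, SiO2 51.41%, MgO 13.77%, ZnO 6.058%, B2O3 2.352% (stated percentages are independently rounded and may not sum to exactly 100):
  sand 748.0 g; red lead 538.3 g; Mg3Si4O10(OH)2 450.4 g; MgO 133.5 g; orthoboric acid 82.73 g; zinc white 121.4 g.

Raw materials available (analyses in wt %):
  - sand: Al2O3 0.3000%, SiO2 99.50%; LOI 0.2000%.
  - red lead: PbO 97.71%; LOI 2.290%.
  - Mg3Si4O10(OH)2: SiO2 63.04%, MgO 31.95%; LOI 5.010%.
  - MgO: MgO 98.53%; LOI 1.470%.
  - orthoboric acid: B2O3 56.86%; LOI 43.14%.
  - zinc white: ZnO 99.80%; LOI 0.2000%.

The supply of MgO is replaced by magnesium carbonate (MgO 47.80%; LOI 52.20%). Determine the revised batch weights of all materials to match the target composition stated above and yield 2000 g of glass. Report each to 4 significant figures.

Revised batch per 2000 g glass:
  sand: 748.0 g
  red lead: 538.3 g
  Mg3Si4O10(OH)2: 450.4 g
  magnesium carbonate: 275.1 g
  orthoboric acid: 82.73 g
  zinc white: 121.4 g
Total batch = 2216 g; LOI loss = 215.9 g

Every computation carries exact precision at each step. Intermediates appear rounded to four significant figures when written out. Each reported value is rounded exactly once — the derived quantities, including totals, six oxide percentages, glass mass, LOI, the yield, are computed starting from the weights for 2000 g of glass at exact precision, exactly as printed in question or answer.
Per-oxide target masses for 2000 g glass:
  Al2O3: 0.1122% × 2000 = 2.244 g
  PbO: 26.30% × 2000 = 526.0 g
  SiO2: 51.41% × 2000 = 1028 g
  MgO: 13.77% × 2000 = 275.4 g
  ZnO: 6.058% × 2000 = 121.2 g
  B2O3: 2.352% × 2000 = 47.04 g
Oxide-by-oxide audit working from each reported weight, relative to the basis at hand (each sum matches its target mass given rounding of the digits):
  Al2O3: 748.0·0.003000 = 2.244 g (target 2.244 g)
  PbO: 538.3·0.9771 = 526.0 g (target 526.0 g)
  SiO2: 748.0·0.9950 + 450.4·0.6304 = 1028 g (target 1028 g)
  MgO: 450.4·0.3195 + 275.1·0.4780 = 275.4 g (target 275.4 g)
  ZnO: 121.4·0.9980 = 121.2 g (target 121.2 g)
  B2O3: 82.73·0.5686 = 47.04 g (target 47.04 g)
Glass-mass closure: whole batch net of LOI = 2000 g (per-oxide target masses sum to 2000 g; versus the stated basis of 2000 g — deltas are rounding alone).
Batch grand total — Σ batch = 2216 g; the LOI term Σ batch·LOI equals 215.9 g; as yield: glass ÷ batch → 90.26%.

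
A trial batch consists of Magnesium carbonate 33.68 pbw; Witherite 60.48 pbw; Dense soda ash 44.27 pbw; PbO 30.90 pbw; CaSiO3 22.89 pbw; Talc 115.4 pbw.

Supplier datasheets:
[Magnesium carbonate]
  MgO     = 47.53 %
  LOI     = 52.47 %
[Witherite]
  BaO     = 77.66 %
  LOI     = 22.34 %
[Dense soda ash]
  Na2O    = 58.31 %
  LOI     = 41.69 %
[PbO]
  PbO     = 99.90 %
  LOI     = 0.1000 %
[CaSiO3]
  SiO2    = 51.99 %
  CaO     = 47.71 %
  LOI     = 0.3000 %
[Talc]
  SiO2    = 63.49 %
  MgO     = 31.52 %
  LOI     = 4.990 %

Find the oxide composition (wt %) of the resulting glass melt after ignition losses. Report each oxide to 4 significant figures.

Working values appear rounded to four significant figures. Exact precision is carried in every operation — each reported result carries a single rounding. Derived quantities, including six oxide percentages, yield, totals, glass mass, ignition loss, are carried from the batch weights at 252.1 pbw of glass in full precision, as they appear in either problem or answer.
What the batch supplies per oxide:
  PbO: 30.90·0.9990 = 30.87 pbw
  BaO: 60.48·0.7766 = 46.97 pbw
  SiO2: 22.89·0.5199 + 115.4·0.6349 = 85.17 pbw
  CaO: 22.89·0.4771 = 10.92 pbw
  Na2O: 44.27·0.5831 = 25.81 pbw
  MgO: 33.68·0.4753 + 115.4·0.3152 = 52.38 pbw
LOI: 33.68·0.5247 + 60.48·0.2234 + 44.27·0.4169 + 30.90·0.001000 + 22.89·0.003000 + 115.4·0.04990 = 55.50 pbw
Resulting glass, batch − LOI: 307.6 − 55.50 = 252.1 pbw (= Σ oxide masses)
each oxide over glass, ×100, is wt %

Glass mass = 252.1 pbw (batch 307.6 − LOI 55.50).
Composition: PbO 12.24%, BaO 18.63%, SiO2 33.78%, CaO 4.332%, Na2O 10.24%, MgO 20.78%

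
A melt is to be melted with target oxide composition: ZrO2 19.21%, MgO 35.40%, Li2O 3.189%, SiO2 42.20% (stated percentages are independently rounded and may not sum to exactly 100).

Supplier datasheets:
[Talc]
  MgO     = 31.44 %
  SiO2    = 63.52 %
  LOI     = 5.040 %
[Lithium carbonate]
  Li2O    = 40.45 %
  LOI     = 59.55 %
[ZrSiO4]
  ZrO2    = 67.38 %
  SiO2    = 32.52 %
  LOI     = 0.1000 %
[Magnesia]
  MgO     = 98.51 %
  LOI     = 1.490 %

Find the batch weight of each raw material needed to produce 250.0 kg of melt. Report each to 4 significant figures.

Batch per 250.0 kg melt:
  Talc: 129.6 kg
  Lithium carbonate: 19.71 kg
  ZrSiO4: 71.27 kg
  Magnesia: 48.48 kg
Total batch = 269.1 kg; LOI loss = 19.06 kg; yield = 92.92%

Every computation runs at full float precision in all steps. Rounding to 4 significant digits extends to each in-between result as printed. A single rounding produces every reported value. Derived quantities (glass mass, totals, the yield, LOI, four oxide percentages) are computed starting from the weights at 250.0 kg of glass in full precision as set out in either problem or answer.
Target oxide masses per 250.0 kg melt:
  ZrO2: 19.21% × 250.0 = 48.02 kg
  MgO: 35.40% × 250.0 = 88.50 kg
  Li2O: 3.189% × 250.0 = 7.972 kg
  SiO2: 42.20% × 250.0 = 105.5 kg
Checking each oxide sum working from each reported weight, relative to the basis at hand (summed amounts equal target values up to rounding of the answer):
  ZrO2: 71.27·0.6738 = 48.02 kg (target 48.02 kg)
  MgO: 129.6·0.3144 + 48.48·0.9851 = 88.50 kg (target 88.50 kg)
  Li2O: 19.71·0.4045 = 7.973 kg (target 7.972 kg)
  SiO2: 129.6·0.6352 + 71.27·0.3252 = 105.5 kg (target 105.5 kg)
Glass-mass closure: batch total minus LOI = 250.0 kg (targets for the oxides total 250.0 kg; basis as stated: 250.0 kg — deltas are rounding alone).
Total batch = Σ batch = 269.1 kg; LOI removed, Σ of batch·LOI: 19.06 kg; glass ÷ batch gives a yield of 92.92%.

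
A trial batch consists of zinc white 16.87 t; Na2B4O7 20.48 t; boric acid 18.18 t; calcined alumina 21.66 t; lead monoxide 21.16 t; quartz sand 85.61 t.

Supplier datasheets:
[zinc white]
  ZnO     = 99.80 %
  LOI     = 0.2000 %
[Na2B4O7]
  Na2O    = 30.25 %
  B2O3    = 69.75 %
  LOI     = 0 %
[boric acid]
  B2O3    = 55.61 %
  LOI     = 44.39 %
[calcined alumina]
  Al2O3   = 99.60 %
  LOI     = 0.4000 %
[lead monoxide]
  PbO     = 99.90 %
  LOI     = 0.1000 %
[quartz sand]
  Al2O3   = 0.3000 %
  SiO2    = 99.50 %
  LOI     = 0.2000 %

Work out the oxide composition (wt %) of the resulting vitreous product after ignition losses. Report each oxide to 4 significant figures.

The intermediate values are printed rounded to 4 significant figures on the page; each numeric step maintains full float precision all the way through — every reported value takes just one rounding — derived quantities, which include the totals, yield, the six compositions, net glass mass, ignition loss, are computed in full float precision, as they appear in question or answer, from the batch weights per 175.6 t of glass.
Per-oxide mass from batch:
  Al2O3: 21.66·0.9960 + 85.61·0.003000 = 21.83 t
  Na2O: 20.48·0.3025 = 6.195 t
  B2O3: 20.48·0.6975 + 18.18·0.5561 = 24.39 t
  SiO2: 85.61·0.9950 = 85.18 t
  PbO: 21.16·0.9990 = 21.14 t
  ZnO: 16.87·0.9980 = 16.84 t
LOI: 16.87·0.002000 + 18.18·0.4439 + 21.66·0.004000 + 21.16·0.001000 + 85.61·0.002000 = 8.383 t
Glass = total batch minus LOI = 184.0 − 8.383 = 175.6 t (matching Σ of the oxides)
wt %: oxide over glass, times 100

Glass mass = 175.6 t (batch 184.0 − LOI 8.383).
Composition: Al2O3 12.43%, Na2O 3.528%, B2O3 13.89%, SiO2 48.52%, PbO 12.04%, ZnO 9.589%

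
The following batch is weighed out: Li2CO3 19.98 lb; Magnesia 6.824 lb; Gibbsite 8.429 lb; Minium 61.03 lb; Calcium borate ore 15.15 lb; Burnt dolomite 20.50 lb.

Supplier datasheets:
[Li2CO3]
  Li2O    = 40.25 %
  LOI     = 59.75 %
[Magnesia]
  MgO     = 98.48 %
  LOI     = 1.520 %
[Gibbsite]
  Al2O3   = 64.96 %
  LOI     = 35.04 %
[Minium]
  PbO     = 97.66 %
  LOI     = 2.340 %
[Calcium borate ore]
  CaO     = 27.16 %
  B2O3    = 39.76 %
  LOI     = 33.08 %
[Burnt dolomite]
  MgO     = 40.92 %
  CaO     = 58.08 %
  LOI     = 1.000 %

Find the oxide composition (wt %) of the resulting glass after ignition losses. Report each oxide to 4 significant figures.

Glass mass = 110.3 lb (batch 131.9 − LOI 21.64).
Composition: Li2O 7.293%, MgO 13.70%, PbO 54.05%, CaO 14.53%, Al2O3 4.965%, B2O3 5.462%

All internal work holds full float precision end to end; mid-chain values are displayed (rounded to 4 significant figures) in the printout — each reported figure is rounded just once. The derived quantities, including totals, LOI, glass mass, the six compositions, yield, are re-derived using the weight values per 110.3 lb of glass in full float precision, as they appear in the problem or the answer.
What the batch supplies per oxide:
  Li2O: 19.98·0.4025 = 8.042 lb
  MgO: 6.824·0.9848 + 20.50·0.4092 = 15.11 lb
  PbO: 61.03·0.9766 = 59.60 lb
  CaO: 15.15·0.2716 + 20.50·0.5808 = 16.02 lb
  Al2O3: 8.429·0.6496 = 5.475 lb
  B2O3: 15.15·0.3976 = 6.024 lb
LOI: 19.98·0.5975 + 6.824·0.01520 + 8.429·0.3504 + 61.03·0.02340 + 15.15·0.3308 + 20.50·0.01000 = 21.64 lb
Net of LOI, the glass mass = 131.9 − 21.64 = 110.3 lb (equal to the oxide-mass sum)
wt %: oxide over glass, times 100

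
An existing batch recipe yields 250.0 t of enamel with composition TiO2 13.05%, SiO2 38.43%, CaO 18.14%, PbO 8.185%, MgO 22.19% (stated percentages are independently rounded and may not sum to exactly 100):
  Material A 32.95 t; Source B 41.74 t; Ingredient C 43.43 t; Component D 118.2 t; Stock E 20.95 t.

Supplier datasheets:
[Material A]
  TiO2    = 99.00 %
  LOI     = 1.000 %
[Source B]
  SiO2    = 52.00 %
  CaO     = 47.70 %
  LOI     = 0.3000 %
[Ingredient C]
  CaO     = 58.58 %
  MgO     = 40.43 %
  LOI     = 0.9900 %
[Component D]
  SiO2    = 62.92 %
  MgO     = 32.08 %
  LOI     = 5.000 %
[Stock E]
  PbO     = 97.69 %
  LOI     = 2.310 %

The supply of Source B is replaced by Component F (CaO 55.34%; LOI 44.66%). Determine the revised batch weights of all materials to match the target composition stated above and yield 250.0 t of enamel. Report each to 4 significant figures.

Working values are displayed rounded off to 4 significant digits within the worked lines. Every computation keeps full float precision from first step to last. Every reported figure is rounded once only — the derived quantities (totals, the yield, net glass mass, ignition loss, the five compositions) are computed at full float precision from the batch weights for 250.0 t of glass as given in the question or the answer.
Oxide-by-oxide targets in 250.0 t enamel:
  TiO2: 13.05% × 250.0 = 32.62 t
  SiO2: 38.43% × 250.0 = 96.08 t
  CaO: 18.14% × 250.0 = 45.35 t
  PbO: 8.185% × 250.0 = 20.46 t
  MgO: 22.19% × 250.0 = 55.48 t
Balance tally, oxide-wise, using the reported weights, at the basis given (summed amounts equal target values up to rounding of the answer):
  TiO2: 32.95·0.9900 = 32.62 t (target 32.62 t)
  SiO2: 152.7·0.6292 = 96.08 t (target 96.08 t)
  CaO: 64.95·0.5534 + 16.05·0.5858 = 45.35 t (target 45.35 t)
  PbO: 20.95·0.9769 = 20.47 t (target 20.46 t)
  MgO: 16.05·0.4043 + 152.7·0.3208 = 55.48 t (target 55.48 t)
Glass mass check: net batch after ignition = 250.0 t (per-oxide target masses sum to 250.0 t; versus the stated basis of 250.0 t — differing by rounding only).
Adding the batch up: Σ batch = 287.6 t; the LOI term Σ batch·LOI equals 37.61 t; yield: glass divided by total = 86.92%.

Revised batch per 250.0 t enamel:
  Material A: 32.95 t
  Component F: 64.95 t
  Ingredient C: 16.05 t
  Component D: 152.7 t
  Stock E: 20.95 t
Total batch = 287.6 t; LOI loss = 37.61 t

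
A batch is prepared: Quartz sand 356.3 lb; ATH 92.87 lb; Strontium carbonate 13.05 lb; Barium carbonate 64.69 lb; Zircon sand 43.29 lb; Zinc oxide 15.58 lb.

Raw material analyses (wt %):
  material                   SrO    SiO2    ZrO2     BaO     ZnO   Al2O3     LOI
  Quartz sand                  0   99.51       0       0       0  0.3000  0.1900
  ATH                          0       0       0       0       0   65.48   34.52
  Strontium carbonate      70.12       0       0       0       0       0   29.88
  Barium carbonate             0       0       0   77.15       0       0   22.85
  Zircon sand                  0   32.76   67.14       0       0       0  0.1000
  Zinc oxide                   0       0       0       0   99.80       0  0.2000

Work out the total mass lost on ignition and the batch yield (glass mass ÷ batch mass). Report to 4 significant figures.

In-progress results are printed rounded off to 4 significant figures when written out; every computation keeps full float precision through every step — every reported number takes just one rounding; the derived quantities, including the yield, ignition loss, glass mass, six oxide percentages, the totals, are re-derived starting from the weights at 534.3 lb of glass in full float precision exactly as shown in question or answer.
Each material's LOI contribution:
  Quartz sand: 356.3 × 0.001900 = 0.6770 lb
  ATH: 92.87 × 0.3452 = 32.06 lb
  Strontium carbonate: 13.05 × 0.2988 = 3.899 lb
  Barium carbonate: 64.69 × 0.2285 = 14.78 lb
  Zircon sand: 43.29 × 0.001000 = 0.04329 lb
  Zinc oxide: 15.58 × 0.002000 = 0.03116 lb
Total LOI = 51.49 lb
Glass = batch − LOI = 585.8 − 51.49 = 534.3 lb

LOI loss = 51.49 lb; glass = 534.3 lb; yield = 91.21%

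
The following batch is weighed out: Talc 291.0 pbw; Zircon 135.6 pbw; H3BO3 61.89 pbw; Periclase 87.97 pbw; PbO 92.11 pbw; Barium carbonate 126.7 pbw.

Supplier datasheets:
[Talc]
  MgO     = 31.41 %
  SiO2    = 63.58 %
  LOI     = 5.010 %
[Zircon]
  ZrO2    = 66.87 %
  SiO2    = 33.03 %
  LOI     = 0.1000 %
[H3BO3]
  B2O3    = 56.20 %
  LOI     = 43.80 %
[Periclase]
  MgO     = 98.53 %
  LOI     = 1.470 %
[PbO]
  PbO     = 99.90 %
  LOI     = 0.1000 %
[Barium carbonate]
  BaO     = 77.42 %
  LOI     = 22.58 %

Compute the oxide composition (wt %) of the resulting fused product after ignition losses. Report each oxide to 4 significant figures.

Glass mass = 723.5 pbw (batch 795.3 − LOI 71.82).
Composition: MgO 24.62%, ZrO2 12.53%, PbO 12.72%, B2O3 4.808%, SiO2 31.77%, BaO 13.56%

The working math maintains full precision at each step. Rounding to four significant digits applies to every in-between result as printed; exactly one rounding goes into every reported value. The derived quantities (six oxide percentages, net glass mass, totals, LOI, the yield) are re-derived using the weight values per 723.5 pbw of glass at full precision, as set out in the problem or answer text.
Per-oxide mass from batch:
  MgO: 291.0·0.3141 + 87.97·0.9853 = 178.1 pbw
  ZrO2: 135.6·0.6687 = 90.68 pbw
  PbO: 92.11·0.9990 = 92.02 pbw
  B2O3: 61.89·0.5620 = 34.78 pbw
  SiO2: 291.0·0.6358 + 135.6·0.3303 = 229.8 pbw
  BaO: 126.7·0.7742 = 98.09 pbw
LOI: 291.0·0.05010 + 135.6·0.001000 + 61.89·0.4380 + 87.97·0.01470 + 92.11·0.001000 + 126.7·0.2258 = 71.82 pbw
Resulting glass, batch − LOI: 795.3 − 71.82 = 723.5 pbw (= the summed oxide contributions)
percent share: oxide ÷ glass, ×100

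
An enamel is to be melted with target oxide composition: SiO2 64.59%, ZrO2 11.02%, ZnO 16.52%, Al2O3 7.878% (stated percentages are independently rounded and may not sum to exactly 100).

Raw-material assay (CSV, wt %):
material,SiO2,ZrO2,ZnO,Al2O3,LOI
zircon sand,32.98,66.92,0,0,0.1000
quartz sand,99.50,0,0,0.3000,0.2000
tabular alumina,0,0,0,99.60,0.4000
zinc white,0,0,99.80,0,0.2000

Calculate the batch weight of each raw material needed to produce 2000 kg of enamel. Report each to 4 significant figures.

In-progress results are shown rounded off to 4 significant digits between the steps; the whole derivation keeps full float precision from start to finish; each reported value is rounded once only — derived quantities, including yield, the four compositions, ignition loss, the totals, glass mass, are carried using the weight values on 2000 kg of glass at exact precision, precisely as stated by the question or the answer.
Oxide mass targets, per 2000 kg enamel:
  SiO2: 64.59% × 2000 = 1292 kg
  ZrO2: 11.02% × 2000 = 220.4 kg
  ZnO: 16.52% × 2000 = 330.4 kg
  Al2O3: 7.878% × 2000 = 157.6 kg
Sums-versus-targets review applying the batch weights above, relative to the basis at hand (each sum matches its target mass up to rounding of the answer):
  SiO2: 329.3·0.3298 + 1189·0.9950 = 1292 kg (target 1292 kg)
  ZrO2: 329.3·0.6692 = 220.4 kg (target 220.4 kg)
  ZnO: 331.1·0.9980 = 330.4 kg (target 330.4 kg)
  Al2O3: 1189·0.003000 + 154.6·0.9960 = 157.5 kg (target 157.6 kg)
Glass-mass sanity pass: total batch − LOI = 2000 kg (per-oxide target masses sum to 2000 kg; the stated basis being 2000 kg — differing by rounding only).
Adding the batch up: Σ batch = 2004 kg; loss to ignition Σ batch·LOI = 3.988 kg; glass ÷ batch gives a yield of 99.80%.

Batch per 2000 kg enamel:
  zircon sand: 329.3 kg
  quartz sand: 1189 kg
  tabular alumina: 154.6 kg
  zinc white: 331.1 kg
Total batch = 2004 kg; LOI loss = 3.988 kg; yield = 99.80%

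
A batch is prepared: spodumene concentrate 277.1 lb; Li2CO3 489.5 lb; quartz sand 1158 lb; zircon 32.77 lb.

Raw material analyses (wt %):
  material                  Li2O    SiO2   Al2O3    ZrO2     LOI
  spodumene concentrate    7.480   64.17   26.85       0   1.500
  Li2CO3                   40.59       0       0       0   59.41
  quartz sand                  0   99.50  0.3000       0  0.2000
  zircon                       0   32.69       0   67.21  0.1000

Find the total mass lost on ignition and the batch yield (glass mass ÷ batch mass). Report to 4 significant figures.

LOI loss = 297.3 lb; glass = 1660 lb; yield = 84.81%

All arithmetic holds exact precision through every step. The intermediate values appear, with 4-significant-figure rounding, alongside each step — a single rounding completes each reported number — derived quantities are recomputed from the batch weights for 1660 lb of glass at exact precision (four oxide percentages, ignition loss, totals, net glass mass, yield), precisely as stated by either problem or answer.
Loss on ignition, line by line:
  spodumene concentrate: 277.1 × 0.01500 = 4.157 lb
  Li2CO3: 489.5 × 0.5941 = 290.8 lb
  quartz sand: 1158 × 0.002000 = 2.316 lb
  zircon: 32.77 × 0.001000 = 0.03277 lb
Total LOI = 297.3 lb
Glass = batch − LOI = 1957 − 297.3 = 1660 lb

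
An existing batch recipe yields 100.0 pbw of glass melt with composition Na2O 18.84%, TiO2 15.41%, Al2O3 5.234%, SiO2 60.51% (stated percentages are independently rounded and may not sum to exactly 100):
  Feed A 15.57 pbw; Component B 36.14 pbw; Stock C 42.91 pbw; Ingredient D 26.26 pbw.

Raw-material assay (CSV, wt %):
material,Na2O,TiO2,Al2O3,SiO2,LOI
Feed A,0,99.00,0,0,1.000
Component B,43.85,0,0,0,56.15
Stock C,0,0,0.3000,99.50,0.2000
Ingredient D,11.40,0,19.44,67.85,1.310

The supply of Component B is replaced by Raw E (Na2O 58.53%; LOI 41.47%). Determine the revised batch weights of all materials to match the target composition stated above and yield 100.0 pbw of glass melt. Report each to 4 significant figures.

Rounding to four significant digits applies to each working value as displayed; every computation runs at full precision at each step — every reported result takes just one rounding. The derived quantities (the four compositions, totals, ignition loss, the yield, net glass mass) are re-derived at full float precision starting from the weights on 100.0 pbw of glass, precisely as stated by either problem or answer.
Target masses of each oxide per 100.0 pbw glass melt:
  Na2O: 18.84% × 100.0 = 18.84 pbw
  TiO2: 15.41% × 100.0 = 15.41 pbw
  Al2O3: 5.234% × 100.0 = 5.234 pbw
  SiO2: 60.51% × 100.0 = 60.51 pbw
Sums-versus-targets review on the weights just shown, relative to the basis at hand (target by target, the sums agree inside rounding margins):
  Na2O: 27.07·0.5853 + 26.26·0.1140 = 18.84 pbw (target 18.84 pbw)
  TiO2: 15.57·0.9900 = 15.41 pbw (target 15.41 pbw)
  Al2O3: 42.91·0.003000 + 26.26·0.1944 = 5.234 pbw (target 5.234 pbw)
  SiO2: 42.91·0.9950 + 26.26·0.6785 = 60.51 pbw (target 60.51 pbw)
Glass mass check: batch Σ − ignition loss = 100.0 pbw (summing oxide targets gives 99.99 pbw; against the stated basis, 100.0 pbw — deltas are rounding alone).
Batch total: Σ batch = 111.8 pbw; ignition loss, Σ(batch × LOI) = 11.81 pbw; yield: glass divided by total = 89.44%.

Revised batch per 100.0 pbw glass melt:
  Feed A: 15.57 pbw
  Raw E: 27.07 pbw
  Stock C: 42.91 pbw
  Ingredient D: 26.26 pbw
Total batch = 111.8 pbw; LOI loss = 11.81 pbw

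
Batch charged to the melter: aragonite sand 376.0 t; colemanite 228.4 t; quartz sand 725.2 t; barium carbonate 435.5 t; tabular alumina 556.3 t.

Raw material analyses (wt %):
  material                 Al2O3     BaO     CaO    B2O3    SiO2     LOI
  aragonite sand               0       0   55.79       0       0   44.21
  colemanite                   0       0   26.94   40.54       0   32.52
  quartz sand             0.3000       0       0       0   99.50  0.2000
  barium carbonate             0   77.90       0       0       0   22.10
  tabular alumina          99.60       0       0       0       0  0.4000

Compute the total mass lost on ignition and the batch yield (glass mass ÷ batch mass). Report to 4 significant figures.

Working values appear with 4-significant-digit rounding on the page; all arithmetic keeps full float precision in all steps. Each reported number is rounded only once. All derived quantities are computed starting from the weights for 1981 t of glass in full precision (yield, the totals, ignition loss, glass mass, the five compositions), exactly as printed in question or answer.
LOI of each material in turn:
  aragonite sand: 376.0 × 0.4421 = 166.2 t
  colemanite: 228.4 × 0.3252 = 74.28 t
  quartz sand: 725.2 × 0.002000 = 1.450 t
  barium carbonate: 435.5 × 0.2210 = 96.25 t
  tabular alumina: 556.3 × 0.004000 = 2.225 t
Total LOI = 340.4 t
Glass = batch − LOI = 2321 − 340.4 = 1981 t

LOI loss = 340.4 t; glass = 1981 t; yield = 85.34%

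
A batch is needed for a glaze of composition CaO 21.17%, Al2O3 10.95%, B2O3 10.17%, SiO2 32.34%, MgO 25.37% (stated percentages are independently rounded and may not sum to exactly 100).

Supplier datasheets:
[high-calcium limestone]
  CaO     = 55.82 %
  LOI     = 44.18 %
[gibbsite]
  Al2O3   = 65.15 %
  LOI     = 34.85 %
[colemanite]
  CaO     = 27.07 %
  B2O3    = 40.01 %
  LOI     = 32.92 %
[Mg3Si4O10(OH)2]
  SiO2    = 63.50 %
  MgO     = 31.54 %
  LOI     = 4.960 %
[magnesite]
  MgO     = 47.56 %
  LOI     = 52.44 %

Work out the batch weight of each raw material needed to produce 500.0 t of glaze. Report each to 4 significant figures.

In-progress results appear, rounded to four significant figures, when written out — the whole derivation maintains full precision at each step — a single rounding completes every reported result; derived quantities, including ignition loss, totals, glass mass, five oxide percentages, yield, are computed from the batch weights for 500.0 t of glass at exact precision, exactly as shown in either problem or answer.
Per-oxide target masses for 500.0 t glaze:
  CaO: 21.17% × 500.0 = 105.8 t
  Al2O3: 10.95% × 500.0 = 54.75 t
  B2O3: 10.17% × 500.0 = 50.85 t
  SiO2: 32.34% × 500.0 = 161.7 t
  MgO: 25.37% × 500.0 = 126.8 t
Verifying the oxide balance given the weights on record, under the basis named above (sum by sum, the targets are met net of answer rounding effects):
  CaO: 128.0·0.5582 + 127.1·0.2707 = 105.9 t (target 105.8 t)
  Al2O3: 84.04·0.6515 = 54.75 t (target 54.75 t)
  B2O3: 127.1·0.4001 = 50.85 t (target 50.85 t)
  SiO2: 254.6·0.6350 = 161.7 t (target 161.7 t)
  MgO: 254.6·0.3154 + 97.84·0.4756 = 126.8 t (target 126.8 t)
Glass-mass closure: net batch after ignition = 500.0 t (oxide target masses add up to 500.0 t; basis as stated: 500.0 t — any gap is answer rounding).
Summing the batch: Σ batch = 691.6 t; LOI removed, Σ of batch·LOI: 191.6 t; as yield: glass ÷ batch → 72.29%.

Batch per 500.0 t glaze:
  high-calcium limestone: 128.0 t
  gibbsite: 84.04 t
  colemanite: 127.1 t
  Mg3Si4O10(OH)2: 254.6 t
  magnesite: 97.84 t
Total batch = 691.6 t; LOI loss = 191.6 t; yield = 72.29%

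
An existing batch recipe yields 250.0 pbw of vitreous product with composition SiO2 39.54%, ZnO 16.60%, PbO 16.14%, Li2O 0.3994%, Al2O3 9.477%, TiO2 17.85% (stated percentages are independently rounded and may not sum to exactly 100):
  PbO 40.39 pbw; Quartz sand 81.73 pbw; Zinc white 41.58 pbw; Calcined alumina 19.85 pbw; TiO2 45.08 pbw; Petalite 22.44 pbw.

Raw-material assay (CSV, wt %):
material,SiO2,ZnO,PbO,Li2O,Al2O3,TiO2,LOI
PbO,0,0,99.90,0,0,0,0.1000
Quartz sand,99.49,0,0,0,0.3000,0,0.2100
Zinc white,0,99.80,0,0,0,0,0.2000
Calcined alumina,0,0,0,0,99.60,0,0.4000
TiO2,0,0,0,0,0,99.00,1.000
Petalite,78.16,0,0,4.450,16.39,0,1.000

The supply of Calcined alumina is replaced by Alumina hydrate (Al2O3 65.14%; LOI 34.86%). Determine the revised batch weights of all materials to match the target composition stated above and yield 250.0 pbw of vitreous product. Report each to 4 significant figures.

Revised batch per 250.0 pbw vitreous product:
  PbO: 40.39 pbw
  Quartz sand: 81.73 pbw
  Zinc white: 41.58 pbw
  Alumina hydrate: 30.35 pbw
  TiO2: 45.08 pbw
  Petalite: 22.44 pbw
Total batch = 261.6 pbw; LOI loss = 11.55 pbw

Every computation carries full float precision at every stage; the intermediate values are printed, rounded to four significant digits, on the page; every reported figure includes exactly one rounding. The derived quantities are re-derived from the weighed amounts at 250.0 pbw of glass in full precision (glass mass, the yield, ignition loss, six oxide percentages, totals), as given in either problem or answer.
Oxide mass targets, per 250.0 pbw vitreous product:
  SiO2: 39.54% × 250.0 = 98.85 pbw
  ZnO: 16.60% × 250.0 = 41.50 pbw
  PbO: 16.14% × 250.0 = 40.35 pbw
  Li2O: 0.3994% × 250.0 = 0.9985 pbw
  Al2O3: 9.477% × 250.0 = 23.69 pbw
  TiO2: 17.85% × 250.0 = 44.62 pbw
Verifying the oxide balance applying the batch weights above, on the stated basis (every target is met by its sum up to rounding of the answer):
  SiO2: 81.73·0.9949 + 22.44·0.7816 = 98.85 pbw (target 98.85 pbw)
  ZnO: 41.58·0.9980 = 41.50 pbw (target 41.50 pbw)
  PbO: 40.39·0.9990 = 40.35 pbw (target 40.35 pbw)
  Li2O: 22.44·0.04450 = 0.9986 pbw (target 0.9985 pbw)
  Al2O3: 81.73·0.003000 + 30.35·0.6514 + 22.44·0.1639 = 23.69 pbw (target 23.69 pbw)
  TiO2: 45.08·0.9900 = 44.63 pbw (target 44.62 pbw)
Glass-mass bookkeeping: net batch after ignition = 250.0 pbw (per-oxide target masses sum to 250.0 pbw; versus the stated basis of 250.0 pbw — deltas are rounding alone).
Batch total: Σ batch = 261.6 pbw; LOI loss = Σ batch·LOI = 11.55 pbw; the yield ratio, glass ÷ batch: 95.58%.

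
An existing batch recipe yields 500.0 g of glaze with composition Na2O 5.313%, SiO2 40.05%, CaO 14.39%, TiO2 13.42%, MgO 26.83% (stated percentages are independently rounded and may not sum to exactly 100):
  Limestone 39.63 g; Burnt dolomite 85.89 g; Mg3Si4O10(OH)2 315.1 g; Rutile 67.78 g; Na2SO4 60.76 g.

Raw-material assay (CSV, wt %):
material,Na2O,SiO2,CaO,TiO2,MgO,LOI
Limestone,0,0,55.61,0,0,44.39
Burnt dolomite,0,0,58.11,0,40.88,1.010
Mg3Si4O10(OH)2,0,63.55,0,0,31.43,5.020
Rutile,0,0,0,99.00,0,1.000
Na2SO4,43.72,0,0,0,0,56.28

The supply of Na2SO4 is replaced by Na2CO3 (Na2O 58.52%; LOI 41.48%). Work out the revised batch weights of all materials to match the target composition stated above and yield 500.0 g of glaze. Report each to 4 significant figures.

The whole derivation holds full precision at every stage. Mid-chain values are printed (rounded to 4 significant figures) alongside each step — every reported value includes exactly one rounding — derived quantities are re-derived from the weighed amounts at 500.0 g of glass in full precision (the totals, yield, ignition loss, the five compositions, glass mass) as given in the problem or answer text.
Target oxide masses per 500.0 g glaze:
  Na2O: 5.313% × 500.0 = 26.56 g
  SiO2: 40.05% × 500.0 = 200.2 g
  CaO: 14.39% × 500.0 = 71.95 g
  TiO2: 13.42% × 500.0 = 67.10 g
  MgO: 26.83% × 500.0 = 134.2 g
Mass-balance tally per oxide using the reported weights, per the basis as stated (delivered sums recover each target exact up to rounding of places):
  Na2O: 45.39·0.5852 = 26.56 g (target 26.56 g)
  SiO2: 315.1·0.6355 = 200.2 g (target 200.2 g)
  CaO: 39.63·0.5561 + 85.89·0.5811 = 71.95 g (target 71.95 g)
  TiO2: 67.78·0.9900 = 67.10 g (target 67.10 g)
  MgO: 85.89·0.4088 + 315.1·0.3143 = 134.1 g (target 134.2 g)
Glass-mass sanity pass: total batch − LOI = 500.0 g (summing oxide targets gives 500.0 g; stated basis 500.0 g — deltas are rounding alone).
Summing the batch: Σ batch = 553.8 g; the LOI term Σ batch·LOI equals 53.78 g; as yield: glass ÷ batch → 90.29%.

Revised batch per 500.0 g glaze:
  Limestone: 39.63 g
  Burnt dolomite: 85.89 g
  Mg3Si4O10(OH)2: 315.1 g
  Rutile: 67.78 g
  Na2CO3: 45.39 g
Total batch = 553.8 g; LOI loss = 53.78 g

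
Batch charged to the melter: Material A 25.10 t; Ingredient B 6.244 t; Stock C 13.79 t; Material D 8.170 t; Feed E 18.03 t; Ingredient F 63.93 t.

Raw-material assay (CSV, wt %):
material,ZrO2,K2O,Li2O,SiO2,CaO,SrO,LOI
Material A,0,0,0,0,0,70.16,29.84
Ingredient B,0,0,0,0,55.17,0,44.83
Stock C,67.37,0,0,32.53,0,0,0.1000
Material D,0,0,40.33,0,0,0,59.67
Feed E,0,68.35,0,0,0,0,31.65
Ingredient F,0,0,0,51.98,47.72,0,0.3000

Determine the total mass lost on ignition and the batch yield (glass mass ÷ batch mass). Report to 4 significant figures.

LOI loss = 21.08 t; glass = 114.2 t; yield = 84.42%

The working math holds full float precision in every operation; in-progress results are rounded to four significant figures wherever printed; every reported result sees exactly one rounding; all derived quantities, including six oxide percentages, the yield, LOI, glass mass, the totals, are re-derived from the weighed amounts at 114.2 t of glass in full float precision, as set out in problem or answer.
Each material's LOI contribution:
  Material A: 25.10 × 0.2984 = 7.490 t
  Ingredient B: 6.244 × 0.4483 = 2.799 t
  Stock C: 13.79 × 0.001000 = 0.01379 t
  Material D: 8.170 × 0.5967 = 4.875 t
  Feed E: 18.03 × 0.3165 = 5.706 t
  Ingredient F: 63.93 × 0.003000 = 0.1918 t
Total LOI = 21.08 t
Glass = batch − LOI = 135.3 − 21.08 = 114.2 t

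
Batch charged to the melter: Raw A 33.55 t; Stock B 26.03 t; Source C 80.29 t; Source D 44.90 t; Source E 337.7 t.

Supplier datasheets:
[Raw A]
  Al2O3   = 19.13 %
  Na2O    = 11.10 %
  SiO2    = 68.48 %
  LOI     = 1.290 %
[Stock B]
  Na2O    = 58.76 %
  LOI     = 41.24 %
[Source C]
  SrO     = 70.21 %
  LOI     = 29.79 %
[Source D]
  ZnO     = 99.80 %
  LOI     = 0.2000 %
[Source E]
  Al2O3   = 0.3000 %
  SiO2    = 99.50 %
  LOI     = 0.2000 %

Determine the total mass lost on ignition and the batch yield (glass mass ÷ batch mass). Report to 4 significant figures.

LOI loss = 35.85 t; glass = 486.6 t; yield = 93.14%

The intermediate values are printed rounded off to 4 significant digits within the worked lines. The working math maintains exact precision through the solve — a single rounding completes each reported figure. Derived quantities are computed at full float precision (glass mass, ignition loss, the five compositions, the yield, totals) using the weight values at 486.6 t of glass precisely as stated by the problem or the answer.
Ignition loss by material:
  Raw A: 33.55 × 0.01290 = 0.4328 t
  Stock B: 26.03 × 0.4124 = 10.73 t
  Source C: 80.29 × 0.2979 = 23.92 t
  Source D: 44.90 × 0.002000 = 0.08980 t
  Source E: 337.7 × 0.002000 = 0.6754 t
Total LOI = 35.85 t
Glass = batch − LOI = 522.5 − 35.85 = 486.6 t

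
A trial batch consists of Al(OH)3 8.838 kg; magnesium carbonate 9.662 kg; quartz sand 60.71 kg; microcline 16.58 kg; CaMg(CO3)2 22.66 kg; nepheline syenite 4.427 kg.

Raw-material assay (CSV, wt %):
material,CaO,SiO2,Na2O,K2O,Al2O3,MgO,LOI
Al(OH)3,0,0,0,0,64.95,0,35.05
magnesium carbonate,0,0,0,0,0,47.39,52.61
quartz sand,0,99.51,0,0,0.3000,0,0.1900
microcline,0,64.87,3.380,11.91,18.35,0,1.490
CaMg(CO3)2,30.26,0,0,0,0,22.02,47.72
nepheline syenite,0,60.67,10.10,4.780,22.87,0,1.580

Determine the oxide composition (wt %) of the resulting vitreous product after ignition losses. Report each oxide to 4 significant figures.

Mid-chain values are shown rounded to four significant digits across the worked steps. Full float precision is carried from start to finish — each reported number is rounded exactly once; all derived quantities (ignition loss, glass mass, six oxide percentages, yield, the totals) are carried at full precision using the weight values on 103.5 kg of glass exactly as shown in the question or the answer.
Oxide-by-oxide delivered mass:
  CaO: 22.66·0.3026 = 6.857 kg
  SiO2: 60.71·0.9951 + 16.58·0.6487 + 4.427·0.6067 = 73.85 kg
  Na2O: 16.58·0.03380 + 4.427·0.1010 = 1.008 kg
  K2O: 16.58·0.1191 + 4.427·0.04780 = 2.186 kg
  Al2O3: 8.838·0.6495 + 60.71·0.003000 + 16.58·0.1835 + 4.427·0.2287 = 9.977 kg
  MgO: 9.662·0.4739 + 22.66·0.2202 = 9.569 kg
LOI: 8.838·0.3505 + 9.662·0.5261 + 60.71·0.001900 + 16.58·0.01490 + 22.66·0.4772 + 4.427·0.01580 = 19.43 kg
The glass mass, total less LOI, = 122.9 − 19.43 = 103.5 kg (= the summed oxide contributions)
each oxide over glass, ×100, is wt %

Glass mass = 103.5 kg (batch 122.9 − LOI 19.43).
Composition: CaO 6.628%, SiO2 71.39%, Na2O 0.9739%, K2O 2.113%, Al2O3 9.645%, MgO 9.249%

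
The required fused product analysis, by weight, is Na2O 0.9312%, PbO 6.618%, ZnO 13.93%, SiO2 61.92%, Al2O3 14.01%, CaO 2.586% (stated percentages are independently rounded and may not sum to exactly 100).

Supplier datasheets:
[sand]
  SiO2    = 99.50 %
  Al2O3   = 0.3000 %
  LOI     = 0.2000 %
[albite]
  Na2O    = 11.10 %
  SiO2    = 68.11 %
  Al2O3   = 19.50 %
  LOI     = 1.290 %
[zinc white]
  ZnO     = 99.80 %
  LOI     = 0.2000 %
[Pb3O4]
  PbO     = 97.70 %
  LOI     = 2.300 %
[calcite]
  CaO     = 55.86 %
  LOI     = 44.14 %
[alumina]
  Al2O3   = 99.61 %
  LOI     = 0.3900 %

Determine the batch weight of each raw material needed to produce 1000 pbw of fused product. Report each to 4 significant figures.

Batch per 1000 pbw fused product:
  sand: 564.9 pbw
  albite: 83.89 pbw
  zinc white: 139.6 pbw
  Pb3O4: 67.74 pbw
  calcite: 46.29 pbw
  alumina: 122.5 pbw
Total batch = 1025 pbw; LOI loss = 24.96 pbw; yield = 97.56%

Intermediates are shown (rounded to four significant digits) at each printed step — every computation carries full precision throughout; every reported number carries a single rounding — derived quantities (the yield, glass mass, LOI, the six compositions, the totals) are re-derived in exact precision from the batch weights for 1000 pbw of glass as given in the problem or answer text.
The oxide mass targets at 1000 pbw fused product:
  Na2O: 0.9312% × 1000 = 9.312 pbw
  PbO: 6.618% × 1000 = 66.18 pbw
  ZnO: 13.93% × 1000 = 139.3 pbw
  SiO2: 61.92% × 1000 = 619.2 pbw
  Al2O3: 14.01% × 1000 = 140.1 pbw
  CaO: 2.586% × 1000 = 25.86 pbw
Balance tally, oxide-wise, working from each reported weight, against the basis in use (sums match the target masses inside rounding margins):
  Na2O: 83.89·0.1110 = 9.312 pbw (target 9.312 pbw)
  PbO: 67.74·0.9770 = 66.18 pbw (target 66.18 pbw)
  ZnO: 139.6·0.9980 = 139.3 pbw (target 139.3 pbw)
  SiO2: 564.9·0.9950 + 83.89·0.6811 = 619.2 pbw (target 619.2 pbw)
  Al2O3: 564.9·0.003000 + 83.89·0.1950 + 122.5·0.9961 = 140.1 pbw (target 140.1 pbw)
  CaO: 46.29·0.5586 = 25.86 pbw (target 25.86 pbw)
Glass-mass sanity pass: whole batch net of LOI = 1000 pbw (per-oxide target masses sum to 1000 pbw; stated basis 1000 pbw — a pure rounding effect).
Summing the batch: Σ batch = 1025 pbw; LOI loss = Σ batch·LOI = 24.96 pbw; the yield ratio, glass ÷ batch: 97.56%.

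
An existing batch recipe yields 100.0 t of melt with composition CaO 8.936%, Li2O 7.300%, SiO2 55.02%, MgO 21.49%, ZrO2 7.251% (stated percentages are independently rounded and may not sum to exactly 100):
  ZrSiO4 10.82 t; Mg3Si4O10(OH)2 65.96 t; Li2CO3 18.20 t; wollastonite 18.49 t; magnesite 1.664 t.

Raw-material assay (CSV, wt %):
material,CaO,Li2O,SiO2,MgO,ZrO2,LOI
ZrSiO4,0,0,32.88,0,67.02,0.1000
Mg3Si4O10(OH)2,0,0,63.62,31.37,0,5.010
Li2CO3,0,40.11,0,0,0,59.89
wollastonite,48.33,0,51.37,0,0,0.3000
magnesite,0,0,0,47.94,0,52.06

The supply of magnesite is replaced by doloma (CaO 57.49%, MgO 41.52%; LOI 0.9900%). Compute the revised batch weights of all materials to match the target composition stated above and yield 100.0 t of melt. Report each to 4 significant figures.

Revised batch per 100.0 t melt:
  ZrSiO4: 10.82 t
  Mg3Si4O10(OH)2: 67.03 t
  Li2CO3: 18.20 t
  wollastonite: 17.16 t
  doloma: 1.114 t
Total batch = 114.3 t; LOI loss = 14.33 t

All arithmetic carries full float precision end to end. Working values are shown rounded to 4 significant figures in the printout — each reported number undergoes a single rounding — derived quantities are rebuilt from the batch weights for 100.0 t of glass in full float precision (net glass mass, LOI, yield, the totals, the five compositions) as set out in question or answer.
Target masses of each oxide per 100.0 t melt:
  CaO: 8.936% × 100.0 = 8.936 t
  Li2O: 7.300% × 100.0 = 7.300 t
  SiO2: 55.02% × 100.0 = 55.02 t
  MgO: 21.49% × 100.0 = 21.49 t
  ZrO2: 7.251% × 100.0 = 7.251 t
Per-oxide balance check on the weights just shown, per the basis as stated (delivered sums recover each target once rounding is allowed for):
  CaO: 17.16·0.4833 + 1.114·0.5749 = 8.934 t (target 8.936 t)
  Li2O: 18.20·0.4011 = 7.300 t (target 7.300 t)
  SiO2: 10.82·0.3288 + 67.03·0.6362 + 17.16·0.5137 = 55.02 t (target 55.02 t)
  MgO: 67.03·0.3137 + 1.114·0.4152 = 21.49 t (target 21.49 t)
  ZrO2: 10.82·0.6702 = 7.252 t (target 7.251 t)
Mass balance on the glass: net batch after ignition = 99.99 t (the targets, summed, come to 100.0 t; against the stated basis, 100.0 t — gaps are rounding artifacts).
Adding the batch up: Σ batch = 114.3 t; Σ batch·LOI gives LOI loss = 14.33 t; the yield ratio, glass ÷ batch: 87.46%.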